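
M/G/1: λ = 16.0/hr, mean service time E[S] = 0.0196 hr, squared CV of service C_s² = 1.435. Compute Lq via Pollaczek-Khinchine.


ρ = λ·E[S] = 16.0·0.0196 = 0.3136
Lq = ρ²(1+C_s²)/(2(1−ρ)) = 0.09834·(1+1.435)/(2·0.6864)
= 0.09834·2.4350/1.3728 = 0.17444

Final: 0.17444


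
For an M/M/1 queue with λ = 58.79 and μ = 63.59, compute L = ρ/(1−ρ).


ρ = λ/μ = 58.79/63.59 = 0.9245
L = ρ/(1−ρ) = 0.9245/(1 − 0.9245) = 0.9245/0.07548 = 12.2479

Final: 12.2479


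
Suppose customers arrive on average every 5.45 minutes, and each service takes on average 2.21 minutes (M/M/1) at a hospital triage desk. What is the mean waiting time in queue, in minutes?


λ = 60/5.45 = 11.0092 /hr
μ = 60/2.21 = 27.1493 /hr
ρ = λ/μ = 11.0092/27.1493 = 0.4055
Wq = ρ/(μ−λ) = 0.4055/(27.1493−11.0092) = 0.02512 hr
In minutes: 0.02512·60 = 1.507 min

Final: 1.507 min


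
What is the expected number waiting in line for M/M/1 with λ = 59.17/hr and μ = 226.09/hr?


ρ = 59.17/226.09 = 0.2617
Lq = ρ²/(1−ρ) = 0.06849/0.7383 = 0.09277

Final: 0.09277


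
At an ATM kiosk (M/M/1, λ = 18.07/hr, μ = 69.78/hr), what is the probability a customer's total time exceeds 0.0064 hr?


W ~ Exponential(μ−λ) for M/M/1.
μ − λ = 69.78 − 18.07 = 51.7100
P(W > t) = e^{−(μ−λ)t} = e^{−0.3309} = 0.718245

Final: 0.718245


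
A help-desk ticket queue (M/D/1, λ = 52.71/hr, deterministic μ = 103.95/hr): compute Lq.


ρ = 52.71/103.95 = 0.5071
M/D/1: Lq = ρ²/(2(1−ρ)) = 0.2571/(2·0.4929) = 0.26081

Final: 0.26081


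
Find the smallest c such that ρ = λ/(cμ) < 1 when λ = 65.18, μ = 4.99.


Stability requires cμ > λ ⇔ c > λ/μ.
λ/μ = 65.18/4.99 = 13.0621
Minimum integer c = ⌊13.0621⌋ + 1 = 14
Check: 14·4.99 = 69.86 > 65.18, while 13·4.99 = 64.87 ≤ 65.18

Final: 14 servers


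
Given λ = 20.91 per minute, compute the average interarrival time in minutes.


Mean interarrival time = 1/λ = 1/20.91 minute = 0.04782 minute
In minutes: 0.04782 × 1 = 0.04782 min

Final: 0.04782 min


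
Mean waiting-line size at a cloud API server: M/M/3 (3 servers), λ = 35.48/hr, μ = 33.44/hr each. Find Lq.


a = λ/μ = 1.0610; ρ = a/3 = 0.3537
P₀ = 0.341080
Lq = P₀·a^c·ρ / (c!·(1−ρ)²) = 0.341080·1.19441·0.3537/(6·0.41774)
= 0.05748

Final: 0.05748


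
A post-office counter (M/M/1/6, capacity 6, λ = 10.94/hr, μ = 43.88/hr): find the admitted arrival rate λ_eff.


ρ = 0.2493; P_K = (1−ρ)ρ^6/(1−ρ^7) = 0.0001803
λ_eff = λ(1 − P_K) = 10.94·(1 − 0.0001803) = 10.94·0.999820 = 10.9380 /hr

Final: 10.9380 /hr


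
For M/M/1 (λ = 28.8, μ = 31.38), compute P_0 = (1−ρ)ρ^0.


ρ = 28.8/31.38 = 0.9178
P_n = (1−ρ)·ρ^n = (1 − 0.9178)·0.9178^0 = 0.08222·1.000000 = 0.082218

Final: 0.082218


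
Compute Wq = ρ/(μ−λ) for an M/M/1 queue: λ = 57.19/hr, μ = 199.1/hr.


ρ = 57.19/199.1 = 0.2872
Wq = ρ/(μ−λ) = 0.2872/(199.1 − 57.19) = 0.2872/141.91 = 0.002024 hr

Final: 0.002024 hr


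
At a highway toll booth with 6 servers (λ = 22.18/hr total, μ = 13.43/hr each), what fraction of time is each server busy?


ρ = λ/(cμ) = 22.18/(6·13.43) = 22.18/80.58 = 0.2753

Final: 0.2753


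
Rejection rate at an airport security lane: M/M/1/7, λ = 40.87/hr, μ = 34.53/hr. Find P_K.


ρ = λ/μ = 40.87/34.53 = 1.1836
P_K = (1−ρ)ρ^K/(1−ρ^(K+1)) = (-0.1836·3.254291)/(1 − 3.851807)
= -0.597515/-2.851807 = 0.209522

Final: 0.209522


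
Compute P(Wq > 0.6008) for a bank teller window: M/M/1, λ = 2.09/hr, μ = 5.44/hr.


ρ = 2.09/5.44 = 0.3842
P(Wq > t) = ρ·e^{−(μ−λ)t} = 0.3842·e^{−2.0127}
= 0.3842·0.133630 = 0.051339

Final: 0.051339


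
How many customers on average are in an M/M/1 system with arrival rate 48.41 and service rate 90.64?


ρ = λ/μ = 48.41/90.64 = 0.5341
L = ρ/(1−ρ) = 0.5341/(1 − 0.5341) = 0.5341/0.4659 = 1.1463

Final: 1.1463


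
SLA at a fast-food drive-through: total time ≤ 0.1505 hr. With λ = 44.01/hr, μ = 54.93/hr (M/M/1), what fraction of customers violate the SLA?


W ~ Exponential(μ−λ) for M/M/1.
μ − λ = 54.93 − 44.01 = 10.9200
P(W > t) = e^{−(μ−λ)t} = e^{−1.6435} = 0.193310

Final: 0.193310


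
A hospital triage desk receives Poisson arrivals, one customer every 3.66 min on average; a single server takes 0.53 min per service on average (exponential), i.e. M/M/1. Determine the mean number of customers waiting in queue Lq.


λ = 60/3.66 = 16.3934 /hr
μ = 60/0.53 = 113.2075 /hr
ρ = λ/μ = 16.3934/113.2075 = 0.1448
Lq = ρ²/(1−ρ) = 0.02097/0.8552 = 0.02452

Final: 0.02452


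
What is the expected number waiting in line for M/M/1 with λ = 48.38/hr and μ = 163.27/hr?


ρ = 48.38/163.27 = 0.2963
Lq = ρ²/(1−ρ) = 0.08780/0.7037 = 0.1248

Final: 0.1248


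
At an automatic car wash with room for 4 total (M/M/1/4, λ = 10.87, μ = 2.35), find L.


ρ = 10.87/2.35 = 4.6255
L = ρ[1 − (K+1)ρ^K + Kρ^(K+1)] / [(1−ρ)(1−ρ^(K+1))]
Numerator: 4.6255·(1 − 5·457.769367 + 4·2117.426817) = 28594.392725
Denominator: (-3.6255)·(-2116.426817) = 7673.172971
L = 28594.392725/7673.172971 = 3.7265

Final: 3.7265


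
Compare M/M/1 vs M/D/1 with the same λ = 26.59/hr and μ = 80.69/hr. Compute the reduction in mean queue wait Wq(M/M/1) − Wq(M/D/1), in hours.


ρ = 26.59/80.69 = 0.3295
Wq(M/M/1) = ρ/(μ−λ) = 0.3295/54.10 = 0.006091 hr
Wq(M/D/1) = ρ/(2(μ−λ)) = 0.003046 hr
Savings = 0.006091 − 0.003046 = 0.003046 hr

Final: 0.003046 hr


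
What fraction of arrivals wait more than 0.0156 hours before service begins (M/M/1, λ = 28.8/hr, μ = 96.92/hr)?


ρ = 28.8/96.92 = 0.2972
P(Wq > t) = ρ·e^{−(μ−λ)t} = 0.2972·e^{−1.0627}
= 0.2972·0.345531 = 0.102675

Final: 0.102675


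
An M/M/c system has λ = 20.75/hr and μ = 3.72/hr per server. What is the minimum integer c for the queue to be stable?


Stability requires cμ > λ ⇔ c > λ/μ.
λ/μ = 20.75/3.72 = 5.5780
Minimum integer c = ⌊5.5780⌋ + 1 = 6
Check: 6·3.72 = 22.32 > 20.75, while 5·3.72 = 18.60 ≤ 20.75

Final: 6 servers


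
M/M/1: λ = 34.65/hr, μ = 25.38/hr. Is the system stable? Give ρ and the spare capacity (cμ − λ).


Total capacity cμ = 1·25.38 = 25.38/hr
ρ = λ/(cμ) = 34.65/25.38 = 1.3652
Stable ⇔ ρ < 1: NO
Spare capacity = cμ − λ = 25.38 − 34.65 = -9.27/hr

Final: ρ = 1.3652; unstable; margin = -9.27/hr


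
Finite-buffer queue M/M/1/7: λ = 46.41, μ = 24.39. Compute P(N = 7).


ρ = λ/μ = 46.41/24.39 = 1.9028
P_K = (1−ρ)ρ^K/(1−ρ^(K+1)) = (-0.9028·90.323005)/(1 − 171.869235)
= -81.546231/-170.869235 = 0.477243

Final: 0.477243


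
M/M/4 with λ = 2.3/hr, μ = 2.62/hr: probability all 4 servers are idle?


a = λ/μ = 2.3/2.62 = 0.8779; ρ = a/c = 0.2195
Σ_{k=0}^{3} a^k/k! (terms k=0..3) = 1.00000 + 0.87786 + 0.38532 + 0.11275 = 2.37594
Tail: a^4/(4!(1−ρ)) = 0.59389/(24·0.7805) = 0.03170
P₀ = 1/(2.37594 + 0.03170) = 1/2.40764 = 0.415344

Final: 0.415344


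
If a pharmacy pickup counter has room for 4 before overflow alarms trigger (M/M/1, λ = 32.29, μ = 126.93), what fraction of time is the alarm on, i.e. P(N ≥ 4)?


ρ = 32.29/126.93 = 0.2544
P(N ≥ n) = ρ^n = 0.2544^4 = 0.004188

Final: 0.004188


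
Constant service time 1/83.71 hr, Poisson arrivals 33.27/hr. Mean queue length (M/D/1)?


ρ = 33.27/83.71 = 0.3974
M/D/1: Lq = ρ²/(2(1−ρ)) = 0.1580/(2·0.6026) = 0.13108

Final: 0.13108


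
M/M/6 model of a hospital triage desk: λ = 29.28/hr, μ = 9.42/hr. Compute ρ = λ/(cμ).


ρ = λ/(cμ) = 29.28/(6·9.42) = 29.28/56.52 = 0.5180

Final: 0.5180


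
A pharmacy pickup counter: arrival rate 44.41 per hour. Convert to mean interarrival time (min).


Mean interarrival time = 1/λ = 1/44.41 hour = 0.02252 hour
In minutes: 0.02252 × 60 = 1.3510 min

Final: 1.3510 min


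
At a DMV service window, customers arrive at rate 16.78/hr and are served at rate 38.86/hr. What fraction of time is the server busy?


ρ = λ/μ = 16.78/38.86 = 0.4318

Final: 0.4318


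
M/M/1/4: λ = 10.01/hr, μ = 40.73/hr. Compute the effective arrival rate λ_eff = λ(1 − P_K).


ρ = 0.2458; P_K = (1−ρ)ρ^4/(1−ρ^5) = 0.002754
λ_eff = λ(1 − P_K) = 10.01·(1 − 0.002754) = 10.01·0.997246 = 9.9824 /hr

Final: 9.9824 /hr


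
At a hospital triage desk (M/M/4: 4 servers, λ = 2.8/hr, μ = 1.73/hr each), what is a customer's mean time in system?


a = 1.6185; ρ = 0.4046; P₀ = 0.195499
Lq = P₀·a^c·ρ/(c!(1−ρ)²) = 0.06380
Wq = Lq/λ = 0.06380/2.8 = 0.02279 hr
W = Wq + 1/μ = 0.02279 + 0.57803 = 0.60082 hr

Final: 0.60082 hr


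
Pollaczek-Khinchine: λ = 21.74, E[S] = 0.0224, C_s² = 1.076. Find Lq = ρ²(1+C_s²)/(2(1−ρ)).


ρ = λ·E[S] = 21.74·0.0224 = 0.4870
Lq = ρ²(1+C_s²)/(2(1−ρ)) = 0.2371·(1+1.076)/(2·0.5130)
= 0.2371·2.0760/1.0260 = 0.47982

Final: 0.47982


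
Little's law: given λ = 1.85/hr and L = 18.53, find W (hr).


W = L/λ = 18.53/1.85 = 10.0162 hr

Final: 10.0162 hr


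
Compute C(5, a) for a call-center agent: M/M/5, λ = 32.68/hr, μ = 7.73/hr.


a = λ/μ = 4.2277; ρ = a/5 = 0.8455
P₀ = 0.008855 (from M/M/c formula)
C(c,a) = [a^c/(c!(1−ρ))]·P₀ = [1350.55654/(120·0.1545)]·0.008855
= 72.86294·0.008855 = 0.645195

Final: 0.645195


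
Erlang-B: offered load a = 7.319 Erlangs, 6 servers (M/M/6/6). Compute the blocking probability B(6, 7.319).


B(c,a) = (a^c/c!) / Σ_{k=0}^{c} a^k/k!
a^6/6! = 213.490221
Σ terms (k=0..6): 1.00000 + 7.31900 + 26.78388 + 65.34374 + 119.56271 + 175.01589 + 213.49022 = 608.515445
B = 213.490221/608.515445 = 0.350838

Final: 0.350838


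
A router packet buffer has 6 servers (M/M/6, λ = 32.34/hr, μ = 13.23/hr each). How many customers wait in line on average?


a = λ/μ = 2.4444; ρ = a/6 = 0.4074
P₀ = 0.086345
Lq = P₀·a^c·ρ / (c!·(1−ρ)²) = 0.086345·213.34429·0.4074/(720·0.35117)
= 0.02968

Final: 0.02968


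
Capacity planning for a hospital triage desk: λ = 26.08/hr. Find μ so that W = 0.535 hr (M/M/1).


W = 1/(μ−λ) ⇒ μ − λ = 1/W = 1/0.535 = 1.8692
μ = λ + 1/W = 26.08 + 1.8692 = 27.9492 per hr

Final: 27.9492 /hr


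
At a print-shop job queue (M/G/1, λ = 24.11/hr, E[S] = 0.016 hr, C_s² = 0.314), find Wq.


ρ = λ·E[S] = 24.11·0.016 = 0.3858
E[S²] = E[S]²(1+C_s²) = 0.016²·(1+0.314) = 0.0003364
Wq = λ·E[S²]/(2(1−ρ)) = 24.11·0.0003364/(2·0.6142) = 0.006602 hr

Final: 0.006602 hr


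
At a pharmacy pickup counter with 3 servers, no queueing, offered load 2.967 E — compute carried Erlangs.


B(3,2.967) = 0.342182 (Erlang-B)
Carried load = a(1 − B) = 2.967·(1 − 0.342182) = 2.967·0.657818 = 1.9517 E

Final: 1.9517 Erlangs


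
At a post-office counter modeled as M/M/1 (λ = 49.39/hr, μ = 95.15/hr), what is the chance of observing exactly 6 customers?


ρ = 49.39/95.15 = 0.5191
P_n = (1−ρ)·ρ^n = (1 − 0.5191)·0.5191^6 = 0.4809·0.019561 = 0.009407

Final: 0.009407


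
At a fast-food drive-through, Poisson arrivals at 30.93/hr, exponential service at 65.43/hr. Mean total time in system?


W = 1/(μ−λ) = 1/(65.43 − 30.93) = 1/34.50 = 0.02899 hr

Final: 0.02899 hr


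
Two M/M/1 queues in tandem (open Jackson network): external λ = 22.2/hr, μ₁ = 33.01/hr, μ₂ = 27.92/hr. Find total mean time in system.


Each node sees arrival rate λ = 22.2/hr (tandem ⇒ throughput preserved).
W₁ = 1/(μ₁−λ) = 1/(33.01−22.2) = 0.09251 hr
W₂ = 1/(μ₂−λ) = 1/(27.92−22.2) = 0.17483 hr
W_total = W₁ + W₂ = 0.09251 + 0.17483 = 0.26733 hr

Final: 0.26733 hr


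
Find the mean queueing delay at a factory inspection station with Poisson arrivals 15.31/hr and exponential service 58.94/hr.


ρ = 15.31/58.94 = 0.2598
Wq = ρ/(μ−λ) = 0.2598/(58.94 − 15.31) = 0.2598/43.63 = 0.005954 hr

Final: 0.005954 hr


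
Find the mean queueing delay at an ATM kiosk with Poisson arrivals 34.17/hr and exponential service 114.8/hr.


ρ = 34.17/114.8 = 0.2976
Wq = ρ/(μ−λ) = 0.2976/(114.8 − 34.17) = 0.2976/80.63 = 0.003692 hr

Final: 0.003692 hr


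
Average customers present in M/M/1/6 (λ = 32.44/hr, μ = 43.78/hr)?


ρ = 32.44/43.78 = 0.7410
L = ρ[1 − (K+1)ρ^K + Kρ^(K+1)] / [(1−ρ)(1−ρ^(K+1))]
Numerator: 0.7410·(1 − 7·0.165512 + 6·0.122641) = 0.427736
Denominator: (0.2590)·(0.877359) = 0.227256
L = 0.427736/0.227256 = 1.8822

Final: 1.8822


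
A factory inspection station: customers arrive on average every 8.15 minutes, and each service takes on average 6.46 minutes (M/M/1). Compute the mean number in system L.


λ = 60/8.15 = 7.3620 /hr
μ = 60/6.46 = 9.2879 /hr
ρ = λ/μ = 7.3620/9.2879 = 0.7926
L = ρ/(1−ρ) = 0.7926/0.2074 = 3.8225

Final: 3.8225


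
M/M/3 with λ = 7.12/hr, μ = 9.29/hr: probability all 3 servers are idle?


a = λ/μ = 7.12/9.29 = 0.7664; ρ = a/c = 0.2555
Σ_{k=0}^{2} a^k/k! (terms k=0..2) = 1.00000 + 0.76642 + 0.29370 = 2.06011
Tail: a^3/(3!(1−ρ)) = 0.45019/(6·0.7445) = 0.10078
P₀ = 1/(2.06011 + 0.10078) = 1/2.16089 = 0.462773

Final: 0.462773


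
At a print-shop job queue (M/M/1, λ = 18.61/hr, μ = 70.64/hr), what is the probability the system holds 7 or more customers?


ρ = 18.61/70.64 = 0.2634
P(N ≥ n) = ρ^n = 0.2634^7 = 0.00008808

Final: 0.00008808


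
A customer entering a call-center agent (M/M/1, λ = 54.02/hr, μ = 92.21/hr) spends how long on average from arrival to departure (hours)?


W = 1/(μ−λ) = 1/(92.21 − 54.02) = 1/38.19 = 0.02618 hr

Final: 0.02618 hr


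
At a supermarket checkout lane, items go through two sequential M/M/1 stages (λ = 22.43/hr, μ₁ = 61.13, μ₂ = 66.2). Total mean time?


Each node sees arrival rate λ = 22.43/hr (tandem ⇒ throughput preserved).
W₁ = 1/(μ₁−λ) = 1/(61.13−22.43) = 0.02584 hr
W₂ = 1/(μ₂−λ) = 1/(66.2−22.43) = 0.02285 hr
W_total = W₁ + W₂ = 0.02584 + 0.02285 = 0.04869 hr

Final: 0.04869 hr


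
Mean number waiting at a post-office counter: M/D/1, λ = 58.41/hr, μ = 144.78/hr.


ρ = 58.41/144.78 = 0.4034
M/D/1: Lq = ρ²/(2(1−ρ)) = 0.1628/(2·0.5966) = 0.13642

Final: 0.13642


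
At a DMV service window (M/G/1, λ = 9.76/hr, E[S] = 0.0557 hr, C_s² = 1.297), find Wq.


ρ = λ·E[S] = 9.76·0.0557 = 0.5436
E[S²] = E[S]²(1+C_s²) = 0.0557²·(1+1.297) = 0.007126
Wq = λ·E[S²]/(2(1−ρ)) = 9.76·0.007126/(2·0.4564) = 0.07620 hr

Final: 0.07620 hr


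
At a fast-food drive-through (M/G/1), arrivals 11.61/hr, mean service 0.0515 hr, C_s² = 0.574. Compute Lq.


ρ = λ·E[S] = 11.61·0.0515 = 0.5979
Lq = ρ²(1+C_s²)/(2(1−ρ)) = 0.3575·(1+0.574)/(2·0.4021)
= 0.3575·1.5740/0.8042 = 0.69974

Final: 0.69974


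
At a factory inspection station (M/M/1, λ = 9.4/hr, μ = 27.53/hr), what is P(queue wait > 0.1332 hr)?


ρ = 9.4/27.53 = 0.3414
P(Wq > t) = ρ·e^{−(μ−λ)t} = 0.3414·e^{−2.4149}
= 0.3414·0.089375 = 0.030517

Final: 0.030517


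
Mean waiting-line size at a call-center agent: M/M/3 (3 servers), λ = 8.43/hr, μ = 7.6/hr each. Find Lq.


a = λ/μ = 1.1092; ρ = a/3 = 0.3697
P₀ = 0.324121
Lq = P₀·a^c·ρ / (c!·(1−ρ)²) = 0.324121·1.36471·0.3697/(6·0.39723)
= 0.06862

Final: 0.06862


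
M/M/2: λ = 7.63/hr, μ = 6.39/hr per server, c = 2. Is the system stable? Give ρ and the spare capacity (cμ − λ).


Total capacity cμ = 2·6.39 = 12.78/hr
ρ = λ/(cμ) = 7.63/12.78 = 0.5970
Stable ⇔ ρ < 1: YES
Spare capacity = cμ − λ = 12.78 − 7.63 = 5.15/hr

Final: ρ = 0.5970; stable; margin = 5.15/hr


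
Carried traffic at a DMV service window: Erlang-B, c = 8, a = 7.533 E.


B(8,7.533) = 0.209331 (Erlang-B)
Carried load = a(1 − B) = 7.533·(1 − 0.209331) = 7.533·0.790669 = 5.9561 E

Final: 5.9561 Erlangs


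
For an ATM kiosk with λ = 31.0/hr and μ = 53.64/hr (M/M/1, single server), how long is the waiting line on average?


ρ = 31.0/53.64 = 0.5779
Lq = ρ²/(1−ρ) = 0.3340/0.4221 = 0.7913

Final: 0.7913


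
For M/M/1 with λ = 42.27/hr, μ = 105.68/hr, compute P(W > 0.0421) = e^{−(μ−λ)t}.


W ~ Exponential(μ−λ) for M/M/1.
μ − λ = 105.68 − 42.27 = 63.4100
P(W > t) = e^{−(μ−λ)t} = e^{−2.6696} = 0.069283

Final: 0.069283


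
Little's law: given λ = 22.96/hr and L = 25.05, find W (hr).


W = L/λ = 25.05/22.96 = 1.0910 hr

Final: 1.0910 hr


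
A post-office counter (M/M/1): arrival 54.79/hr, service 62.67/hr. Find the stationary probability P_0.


ρ = 54.79/62.67 = 0.8743
P_n = (1−ρ)·ρ^n = (1 − 0.8743)·0.8743^0 = 0.1257·1.000000 = 0.125738

Final: 0.125738


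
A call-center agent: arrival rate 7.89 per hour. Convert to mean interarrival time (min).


Mean interarrival time = 1/λ = 1/7.89 hour = 0.12674 hour
In minutes: 0.12674 × 60 = 7.6046 min

Final: 7.6046 min


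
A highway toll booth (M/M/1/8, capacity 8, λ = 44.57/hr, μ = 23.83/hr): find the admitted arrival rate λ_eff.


ρ = 1.8703; P_K = (1−ρ)ρ^8/(1−ρ^9) = 0.467003
λ_eff = λ(1 − P_K) = 44.57·(1 − 0.467003) = 44.57·0.532997 = 23.7557 /hr

Final: 23.7557 /hr


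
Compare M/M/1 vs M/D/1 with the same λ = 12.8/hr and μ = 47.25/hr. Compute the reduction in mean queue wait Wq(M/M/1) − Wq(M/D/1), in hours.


ρ = 12.8/47.25 = 0.2709
Wq(M/M/1) = ρ/(μ−λ) = 0.2709/34.45 = 0.007864 hr
Wq(M/D/1) = ρ/(2(μ−λ)) = 0.003932 hr
Savings = 0.007864 − 0.003932 = 0.003932 hr

Final: 0.003932 hr


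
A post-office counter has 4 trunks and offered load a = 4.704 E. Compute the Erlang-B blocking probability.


B(c,a) = (a^c/c!) / Σ_{k=0}^{c} a^k/k!
a^4/4! = 20.401308
Σ terms (k=0..4): 1.00000 + 4.70400 + 11.06381 + 17.34805 + 20.40131 = 54.517167
B = 20.401308/54.517167 = 0.374218

Final: 0.374218


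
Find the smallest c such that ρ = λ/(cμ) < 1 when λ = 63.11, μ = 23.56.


Stability requires cμ > λ ⇔ c > λ/μ.
λ/μ = 63.11/23.56 = 2.6787
Minimum integer c = ⌊2.6787⌋ + 1 = 3
Check: 3·23.56 = 70.68 > 63.11, while 2·23.56 = 47.12 ≤ 63.11

Final: 3 servers


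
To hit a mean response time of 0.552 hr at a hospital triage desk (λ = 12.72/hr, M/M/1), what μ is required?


W = 1/(μ−λ) ⇒ μ − λ = 1/W = 1/0.552 = 1.8116
μ = λ + 1/W = 12.72 + 1.8116 = 14.5316 per hr

Final: 14.5316 /hr


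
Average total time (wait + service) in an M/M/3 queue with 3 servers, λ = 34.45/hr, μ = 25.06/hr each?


a = 1.3747; ρ = 0.4582; P₀ = 0.242788
Lq = P₀·a^c·ρ/(c!(1−ρ)²) = 0.16412
Wq = Lq/λ = 0.16412/34.45 = 0.004764 hr
W = Wq + 1/μ = 0.004764 + 0.03990 = 0.04467 hr

Final: 0.04467 hr


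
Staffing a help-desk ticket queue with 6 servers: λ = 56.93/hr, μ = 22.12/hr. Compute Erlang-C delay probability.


a = λ/μ = 2.5737; ρ = a/6 = 0.4289
P₀ = 0.075741 (from M/M/c formula)
C(c,a) = [a^c/(c!(1−ρ))]·P₀ = [290.62727/(720·0.5711)]·0.075741
= 0.70685·0.075741 = 0.053537

Final: 0.053537


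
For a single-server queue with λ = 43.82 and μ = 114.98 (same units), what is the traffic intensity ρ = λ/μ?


ρ = λ/μ = 43.82/114.98 = 0.3811

Final: 0.3811


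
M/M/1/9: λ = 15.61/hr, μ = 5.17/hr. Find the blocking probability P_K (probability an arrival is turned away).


ρ = λ/μ = 15.61/5.17 = 3.0193
P_K = (1−ρ)ρ^K/(1−ρ^(K+1)) = (-2.0193·20855.050207)/(1 − 62968.536505)
= -42113.486298/-62967.536505 = 0.668813

Final: 0.668813


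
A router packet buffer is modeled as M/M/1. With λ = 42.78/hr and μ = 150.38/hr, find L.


ρ = λ/μ = 42.78/150.38 = 0.2845
L = ρ/(1−ρ) = 0.2845/(1 − 0.2845) = 0.2845/0.7155 = 0.3976

Final: 0.3976


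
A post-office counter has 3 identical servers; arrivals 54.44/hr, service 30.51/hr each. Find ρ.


ρ = λ/(cμ) = 54.44/(3·30.51) = 54.44/91.53 = 0.5948

Final: 0.5948


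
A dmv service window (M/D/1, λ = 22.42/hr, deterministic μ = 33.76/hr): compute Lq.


ρ = 22.42/33.76 = 0.6641
M/D/1: Lq = ρ²/(2(1−ρ)) = 0.4410/(2·0.3359) = 0.65649

Final: 0.65649


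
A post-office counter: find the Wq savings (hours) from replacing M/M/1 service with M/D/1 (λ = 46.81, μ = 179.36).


ρ = 46.81/179.36 = 0.2610
Wq(M/M/1) = ρ/(μ−λ) = 0.2610/132.55 = 0.001969 hr
Wq(M/D/1) = ρ/(2(μ−λ)) = 0.0009845 hr
Savings = 0.001969 − 0.0009845 = 0.0009845 hr

Final: 0.0009845 hr


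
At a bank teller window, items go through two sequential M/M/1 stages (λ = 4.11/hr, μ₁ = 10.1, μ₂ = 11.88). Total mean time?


Each node sees arrival rate λ = 4.11/hr (tandem ⇒ throughput preserved).
W₁ = 1/(μ₁−λ) = 1/(10.1−4.11) = 0.16694 hr
W₂ = 1/(μ₂−λ) = 1/(11.88−4.11) = 0.12870 hr
W_total = W₁ + W₂ = 0.16694 + 0.12870 = 0.29565 hr

Final: 0.29565 hr


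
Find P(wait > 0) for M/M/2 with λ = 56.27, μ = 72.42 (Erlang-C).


a = λ/μ = 0.7770; ρ = a/2 = 0.3885
P₀ = 0.440406 (from M/M/c formula)
C(c,a) = [a^c/(c!(1−ρ))]·P₀ = [0.60372/(2·0.6115)]·0.440406
= 0.49364·0.440406 = 0.217401

Final: 0.217401


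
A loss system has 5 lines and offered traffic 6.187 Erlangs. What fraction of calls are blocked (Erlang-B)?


B(c,a) = (a^c/c!) / Σ_{k=0}^{c} a^k/k!
a^5/5! = 75.547367
Σ terms (k=0..5): 1.00000 + 6.18700 + 19.13948 + 39.47200 + 61.05331 + 75.54737 = 202.399160
B = 75.547367/202.399160 = 0.373259

Final: 0.373259


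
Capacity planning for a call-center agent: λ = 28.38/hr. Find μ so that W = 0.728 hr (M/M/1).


W = 1/(μ−λ) ⇒ μ − λ = 1/W = 1/0.728 = 1.3736
μ = λ + 1/W = 28.38 + 1.3736 = 29.7536 per hr

Final: 29.7536 /hr


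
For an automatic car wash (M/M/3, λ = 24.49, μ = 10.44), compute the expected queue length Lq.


a = λ/μ = 2.3458; ρ = a/3 = 0.7819
P₀ = 0.062647
Lq = P₀·a^c·ρ / (c!·(1−ρ)²) = 0.062647·12.90818·0.7819/(6·0.04756)
= 2.21606

Final: 2.21606


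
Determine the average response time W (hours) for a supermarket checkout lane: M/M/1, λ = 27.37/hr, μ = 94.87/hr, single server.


W = 1/(μ−λ) = 1/(94.87 − 27.37) = 1/67.50 = 0.01481 hr

Final: 0.01481 hr


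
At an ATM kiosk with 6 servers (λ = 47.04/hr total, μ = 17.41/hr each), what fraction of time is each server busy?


ρ = λ/(cμ) = 47.04/(6·17.41) = 47.04/104.46 = 0.4503

Final: 0.4503


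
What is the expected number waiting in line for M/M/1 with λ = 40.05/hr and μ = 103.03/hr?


ρ = 40.05/103.03 = 0.3887
Lq = ρ²/(1−ρ) = 0.1511/0.6113 = 0.2472

Final: 0.2472


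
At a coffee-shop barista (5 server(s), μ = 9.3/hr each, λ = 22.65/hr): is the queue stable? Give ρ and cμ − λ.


Total capacity cμ = 5·9.3 = 46.50/hr
ρ = λ/(cμ) = 22.65/46.50 = 0.4871
Stable ⇔ ρ < 1: YES
Spare capacity = cμ − λ = 46.50 − 22.65 = 23.85/hr

Final: ρ = 0.4871; stable; margin = 23.85/hr


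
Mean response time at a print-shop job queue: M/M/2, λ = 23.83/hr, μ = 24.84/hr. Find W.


a = 0.9593; ρ = 0.4797; P₀ = 0.351653
Lq = P₀·a^c·ρ/(c!(1−ρ)²) = 0.28669
Wq = Lq/λ = 0.28669/23.83 = 0.01203 hr
W = Wq + 1/μ = 0.01203 + 0.04026 = 0.05229 hr

Final: 0.05229 hr


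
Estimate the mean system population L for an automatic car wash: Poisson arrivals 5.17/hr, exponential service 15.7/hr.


ρ = λ/μ = 5.17/15.7 = 0.3293
L = ρ/(1−ρ) = 0.3293/(1 − 0.3293) = 0.3293/0.6707 = 0.4910

Final: 0.4910


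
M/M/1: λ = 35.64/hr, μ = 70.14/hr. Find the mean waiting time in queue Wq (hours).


ρ = 35.64/70.14 = 0.5081
Wq = ρ/(μ−λ) = 0.5081/(70.14 − 35.64) = 0.5081/34.50 = 0.01473 hr

Final: 0.01473 hr


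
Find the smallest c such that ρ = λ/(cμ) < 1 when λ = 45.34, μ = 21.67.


Stability requires cμ > λ ⇔ c > λ/μ.
λ/μ = 45.34/21.67 = 2.0923
Minimum integer c = ⌊2.0923⌋ + 1 = 3
Check: 3·21.67 = 65.01 > 45.34, while 2·21.67 = 43.34 ≤ 45.34

Final: 3 servers


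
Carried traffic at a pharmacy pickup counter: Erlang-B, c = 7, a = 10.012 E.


B(7,10.012) = 0.409576 (Erlang-B)
Carried load = a(1 − B) = 10.012·(1 − 0.409576) = 10.012·0.590424 = 5.9113 E

Final: 5.9113 Erlangs


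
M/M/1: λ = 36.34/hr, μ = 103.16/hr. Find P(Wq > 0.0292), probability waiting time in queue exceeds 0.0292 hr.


ρ = 36.34/103.16 = 0.3523
P(Wq > t) = ρ·e^{−(μ−λ)t} = 0.3523·e^{−1.9511}
= 0.3523·0.142111 = 0.050061

Final: 0.050061


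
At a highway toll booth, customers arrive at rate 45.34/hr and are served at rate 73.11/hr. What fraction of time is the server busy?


ρ = λ/μ = 45.34/73.11 = 0.6202

Final: 0.6202


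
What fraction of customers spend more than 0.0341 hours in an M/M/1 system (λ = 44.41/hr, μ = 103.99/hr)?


W ~ Exponential(μ−λ) for M/M/1.
μ − λ = 103.99 − 44.41 = 59.5800
P(W > t) = e^{−(μ−λ)t} = e^{−2.0317} = 0.131115

Final: 0.131115


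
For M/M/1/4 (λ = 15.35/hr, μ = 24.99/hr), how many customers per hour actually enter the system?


ρ = 0.6142; P_K = (1−ρ)ρ^4/(1−ρ^5) = 0.060175
λ_eff = λ(1 − P_K) = 15.35·(1 − 0.060175) = 15.35·0.939825 = 14.4263 /hr

Final: 14.4263 /hr


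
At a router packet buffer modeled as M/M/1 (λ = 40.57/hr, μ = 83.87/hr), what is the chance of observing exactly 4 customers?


ρ = 40.57/83.87 = 0.4837
P_n = (1−ρ)·ρ^n = (1 − 0.4837)·0.4837^4 = 0.5163·0.054751 = 0.028267

Final: 0.028267


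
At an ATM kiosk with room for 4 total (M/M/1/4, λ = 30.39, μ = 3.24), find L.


ρ = 30.39/3.24 = 9.3796
L = ρ[1 − (K+1)ρ^K + Kρ^(K+1)] / [(1−ρ)(1−ρ^(K+1))]
Numerator: 9.3796·(1 − 5·7740.032058 + 4·72598.634030) = 2360809.404754
Denominator: (-8.3796)·(-72597.634030) = 608341.285159
L = 2360809.404754/608341.285159 = 3.8807

Final: 3.8807


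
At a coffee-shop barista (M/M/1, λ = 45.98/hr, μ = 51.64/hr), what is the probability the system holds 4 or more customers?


ρ = 45.98/51.64 = 0.8904
P(N ≥ n) = ρ^n = 0.8904^4 = 0.628537

Final: 0.628537


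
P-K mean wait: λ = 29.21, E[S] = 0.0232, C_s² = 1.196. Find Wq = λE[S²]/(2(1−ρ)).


ρ = λ·E[S] = 29.21·0.0232 = 0.6777
E[S²] = E[S]²(1+C_s²) = 0.0232²·(1+1.196) = 0.001182
Wq = λ·E[S²]/(2(1−ρ)) = 29.21·0.001182/(2·0.3223) = 0.05356 hr

Final: 0.05356 hr


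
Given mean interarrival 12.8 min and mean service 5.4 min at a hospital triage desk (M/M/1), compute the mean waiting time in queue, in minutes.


λ = 60/12.8 = 4.6875 /hr
μ = 60/5.4 = 11.1111 /hr
ρ = λ/μ = 4.6875/11.1111 = 0.4219
Wq = ρ/(μ−λ) = 0.4219/(11.1111−4.6875) = 0.06568 hr
In minutes: 0.06568·60 = 3.941 min

Final: 3.941 min


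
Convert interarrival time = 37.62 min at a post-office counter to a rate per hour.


λ = 1/(interarrival time) in consistent units.
1 hour = 60 min, so λ = 60/37.62 = 1.5949 per hour

Final: 1.5949 /hr


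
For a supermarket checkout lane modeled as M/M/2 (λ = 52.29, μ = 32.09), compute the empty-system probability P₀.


a = λ/μ = 52.29/32.09 = 1.6295; ρ = a/c = 0.8147
Σ_{k=0}^{1} a^k/k! (terms k=0..1) = 1.00000 + 1.62948 = 2.62948
Tail: a^2/(2!(1−ρ)) = 2.65520/(2·0.1853) = 7.16615
P₀ = 1/(2.62948 + 7.16615) = 1/9.79563 = 0.102086

Final: 0.102086


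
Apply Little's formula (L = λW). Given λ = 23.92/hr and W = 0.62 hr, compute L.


L = λW = 23.92·0.62 = 14.8304

Final: 14.8304


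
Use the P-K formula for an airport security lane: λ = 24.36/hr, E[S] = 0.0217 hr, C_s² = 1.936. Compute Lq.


ρ = λ·E[S] = 24.36·0.0217 = 0.5286
Lq = ρ²(1+C_s²)/(2(1−ρ)) = 0.2794·(1+1.936)/(2·0.4714)
= 0.2794·2.9360/0.9428 = 0.87020

Final: 0.87020


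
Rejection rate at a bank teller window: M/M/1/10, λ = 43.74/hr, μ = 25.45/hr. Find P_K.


ρ = λ/μ = 43.74/25.45 = 1.7187
P_K = (1−ρ)ρ^K/(1−ρ^(K+1)) = (-0.7187·224.858816)/(1 − 386.456763)
= -161.597947/-385.456763 = 0.419238

Final: 0.419238


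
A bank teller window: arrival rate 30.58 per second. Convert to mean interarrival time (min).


Mean interarrival time = 1/λ = 1/30.58 second = 0.03270 second
In minutes: 0.03270 × 0.0166667 = 0.0005450 min

Final: 0.0005450 min


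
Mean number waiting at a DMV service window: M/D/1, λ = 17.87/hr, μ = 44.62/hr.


ρ = 17.87/44.62 = 0.4005
M/D/1: Lq = ρ²/(2(1−ρ)) = 0.1604/(2·0.5995) = 0.13377

Final: 0.13377


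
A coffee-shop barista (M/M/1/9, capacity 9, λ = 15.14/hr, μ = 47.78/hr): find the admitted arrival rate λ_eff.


ρ = 0.3169; P_K = (1−ρ)ρ^9/(1−ρ^10) = 0.00002200
λ_eff = λ(1 − P_K) = 15.14·(1 − 0.00002200) = 15.14·0.999978 = 15.1397 /hr

Final: 15.1397 /hr


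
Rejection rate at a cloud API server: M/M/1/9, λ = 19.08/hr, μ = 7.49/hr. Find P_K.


ρ = λ/μ = 19.08/7.49 = 2.5474
P_K = (1−ρ)ρ^K/(1−ρ^(K+1)) = (-1.5474·4517.196407)/(1 − 11507.090446)
= -6989.894039/-11506.090446 = 0.607495

Final: 0.607495


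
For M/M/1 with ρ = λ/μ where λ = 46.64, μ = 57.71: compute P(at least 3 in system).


ρ = 46.64/57.71 = 0.8082
P(N ≥ n) = ρ^n = 0.8082^3 = 0.527864

Final: 0.527864


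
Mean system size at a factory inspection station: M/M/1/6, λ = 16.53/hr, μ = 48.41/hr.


ρ = 16.53/48.41 = 0.3415
L = ρ[1 − (K+1)ρ^K + Kρ^(K+1)] / [(1−ρ)(1−ρ^(K+1))]
Numerator: 0.3415·(1 − 7·0.001585 + 6·0.0005412) = 0.338779
Denominator: (0.6585)·(0.999459) = 0.658185
L = 0.338779/0.658185 = 0.5147

Final: 0.5147


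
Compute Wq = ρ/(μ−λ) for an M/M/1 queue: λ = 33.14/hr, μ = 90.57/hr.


ρ = 33.14/90.57 = 0.3659
Wq = ρ/(μ−λ) = 0.3659/(90.57 − 33.14) = 0.3659/57.43 = 0.006371 hr

Final: 0.006371 hr


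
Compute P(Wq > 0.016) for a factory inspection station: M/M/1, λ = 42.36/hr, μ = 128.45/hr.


ρ = 42.36/128.45 = 0.3298
P(Wq > t) = ρ·e^{−(μ−λ)t} = 0.3298·e^{−1.3774}
= 0.3298·0.252223 = 0.083178

Final: 0.083178


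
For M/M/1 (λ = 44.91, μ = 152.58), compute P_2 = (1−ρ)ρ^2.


ρ = 44.91/152.58 = 0.2943
P_n = (1−ρ)·ρ^n = (1 − 0.2943)·0.2943^2 = 0.7057·0.086635 = 0.061135

Final: 0.061135


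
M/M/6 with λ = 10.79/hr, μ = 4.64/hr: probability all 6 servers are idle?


a = λ/μ = 10.79/4.64 = 2.3254; ρ = a/c = 0.3876
Σ_{k=0}^{5} a^k/k! (terms k=0..5) = 1.00000 + 2.32543 + 2.70381 + 2.09584 + 1.21844 + 0.56668 = 9.91020
Tail: a^6/(6!(1−ρ)) = 158.13237/(720·0.6124) = 0.35862
P₀ = 1/(9.91020 + 0.35862) = 1/10.26882 = 0.097382

Final: 0.097382


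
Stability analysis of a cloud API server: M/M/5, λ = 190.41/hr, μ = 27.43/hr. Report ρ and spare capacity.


Total capacity cμ = 5·27.43 = 137.15/hr
ρ = λ/(cμ) = 190.41/137.15 = 1.3883
Stable ⇔ ρ < 1: NO
Spare capacity = cμ − λ = 137.15 − 190.41 = -53.26/hr

Final: ρ = 1.3883; unstable; margin = -53.26/hr


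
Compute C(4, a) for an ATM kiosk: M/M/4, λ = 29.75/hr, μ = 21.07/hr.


a = λ/μ = 1.4120; ρ = a/4 = 0.3530
P₀ = 0.241903 (from M/M/c formula)
C(c,a) = [a^c/(c!(1−ρ))]·P₀ = [3.97457/(24·0.6470)]·0.241903
= 0.25596·0.241903 = 0.061917

Final: 0.061917


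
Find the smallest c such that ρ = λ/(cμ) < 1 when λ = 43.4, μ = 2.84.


Stability requires cμ > λ ⇔ c > λ/μ.
λ/μ = 43.4/2.84 = 15.2817
Minimum integer c = ⌊15.2817⌋ + 1 = 16
Check: 16·2.84 = 45.44 > 43.4, while 15·2.84 = 42.60 ≤ 43.4

Final: 16 servers


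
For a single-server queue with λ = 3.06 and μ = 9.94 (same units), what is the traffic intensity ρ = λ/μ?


ρ = λ/μ = 3.06/9.94 = 0.3078

Final: 0.3078


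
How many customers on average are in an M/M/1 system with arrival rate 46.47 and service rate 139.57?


ρ = λ/μ = 46.47/139.57 = 0.3330
L = ρ/(1−ρ) = 0.3330/(1 − 0.3330) = 0.3330/0.6670 = 0.4991

Final: 0.4991


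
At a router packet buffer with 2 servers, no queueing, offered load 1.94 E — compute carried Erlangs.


B(2,1.94) = 0.390269 (Erlang-B)
Carried load = a(1 − B) = 1.94·(1 − 0.390269) = 1.94·0.609731 = 1.1829 E

Final: 1.1829 Erlangs


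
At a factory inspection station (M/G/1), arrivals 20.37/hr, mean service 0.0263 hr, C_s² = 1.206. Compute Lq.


ρ = λ·E[S] = 20.37·0.0263 = 0.5357
Lq = ρ²(1+C_s²)/(2(1−ρ)) = 0.2870·(1+1.206)/(2·0.4643)
= 0.2870·2.2060/0.9285 = 0.68187

Final: 0.68187


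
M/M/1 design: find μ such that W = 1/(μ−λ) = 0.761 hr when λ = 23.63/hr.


W = 1/(μ−λ) ⇒ μ − λ = 1/W = 1/0.761 = 1.3141
μ = λ + 1/W = 23.63 + 1.3141 = 24.9441 per hr

Final: 24.9441 /hr


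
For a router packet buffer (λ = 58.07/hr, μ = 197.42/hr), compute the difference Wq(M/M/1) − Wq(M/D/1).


ρ = 58.07/197.42 = 0.2941
Wq(M/M/1) = ρ/(μ−λ) = 0.2941/139.35 = 0.002111 hr
Wq(M/D/1) = ρ/(2(μ−λ)) = 0.001055 hr
Savings = 0.002111 − 0.001055 = 0.001055 hr

Final: 0.001055 hr


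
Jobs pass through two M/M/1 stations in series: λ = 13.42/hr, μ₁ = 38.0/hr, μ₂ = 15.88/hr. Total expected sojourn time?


Each node sees arrival rate λ = 13.42/hr (tandem ⇒ throughput preserved).
W₁ = 1/(μ₁−λ) = 1/(38.0−13.42) = 0.04068 hr
W₂ = 1/(μ₂−λ) = 1/(15.88−13.42) = 0.40650 hr
W_total = W₁ + W₂ = 0.04068 + 0.40650 = 0.44719 hr

Final: 0.44719 hr


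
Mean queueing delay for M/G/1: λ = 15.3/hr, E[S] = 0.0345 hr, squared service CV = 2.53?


ρ = λ·E[S] = 15.3·0.0345 = 0.5279
E[S²] = E[S]²(1+C_s²) = 0.0345²·(1+2.53) = 0.004202
Wq = λ·E[S²]/(2(1−ρ)) = 15.3·0.004202/(2·0.4721) = 0.06808 hr

Final: 0.06808 hr


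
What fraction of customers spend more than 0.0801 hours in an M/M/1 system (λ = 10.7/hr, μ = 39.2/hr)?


W ~ Exponential(μ−λ) for M/M/1.
μ − λ = 39.2 − 10.7 = 28.5000
P(W > t) = e^{−(μ−λ)t} = e^{−2.2829} = 0.101993

Final: 0.101993


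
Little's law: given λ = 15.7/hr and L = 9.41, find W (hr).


W = L/λ = 9.41/15.7 = 0.5994 hr

Final: 0.5994 hr


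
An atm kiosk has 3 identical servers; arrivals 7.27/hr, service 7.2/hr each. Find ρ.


ρ = λ/(cμ) = 7.27/(3·7.2) = 7.27/21.60 = 0.3366

Final: 0.3366


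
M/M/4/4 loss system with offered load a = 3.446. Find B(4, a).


B(c,a) = (a^c/c!) / Σ_{k=0}^{c} a^k/k!
a^4/4! = 5.875568
Σ terms (k=0..4): 1.00000 + 3.44600 + 5.93746 + 6.82016 + 5.87557 = 23.079186
B = 5.875568/23.079186 = 0.254583

Final: 0.254583


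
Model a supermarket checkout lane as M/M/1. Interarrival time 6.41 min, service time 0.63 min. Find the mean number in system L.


λ = 60/6.41 = 9.3604 /hr
μ = 60/0.63 = 95.2381 /hr
ρ = λ/μ = 9.3604/95.2381 = 0.09828
L = ρ/(1−ρ) = 0.09828/0.9017 = 0.1090

Final: 0.1090


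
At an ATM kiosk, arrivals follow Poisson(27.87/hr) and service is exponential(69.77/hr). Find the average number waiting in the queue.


ρ = 27.87/69.77 = 0.3995
Lq = ρ²/(1−ρ) = 0.1596/0.6005 = 0.2657

Final: 0.2657


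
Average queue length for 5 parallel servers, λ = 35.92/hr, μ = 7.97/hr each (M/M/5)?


a = λ/μ = 4.5069; ρ = a/5 = 0.9014
P₀ = 0.004872
Lq = P₀·a^c·ρ / (c!·(1−ρ)²) = 0.004872·1859.47367·0.9014/(120·0.009726)
= 6.99736

Final: 6.99736


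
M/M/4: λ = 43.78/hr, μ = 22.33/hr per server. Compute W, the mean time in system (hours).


a = 1.9606; ρ = 0.4901; P₀ = 0.136126
Lq = P₀·a^c·ρ/(c!(1−ρ)²) = 0.15802
Wq = Lq/λ = 0.15802/43.78 = 0.003609 hr
W = Wq + 1/μ = 0.003609 + 0.04478 = 0.04839 hr

Final: 0.04839 hr


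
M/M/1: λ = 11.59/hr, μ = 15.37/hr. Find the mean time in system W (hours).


W = 1/(μ−λ) = 1/(15.37 − 11.59) = 1/3.78 = 0.2646 hr

Final: 0.2646 hr


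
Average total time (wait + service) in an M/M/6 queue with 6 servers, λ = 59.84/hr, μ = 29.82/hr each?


a = 2.0067; ρ = 0.3345; P₀ = 0.134228
Lq = P₀·a^c·ρ/(c!(1−ρ)²) = 0.009191
Wq = Lq/λ = 0.009191/59.84 = 0.0001536 hr
W = Wq + 1/μ = 0.0001536 + 0.03353 = 0.03369 hr

Final: 0.03369 hr


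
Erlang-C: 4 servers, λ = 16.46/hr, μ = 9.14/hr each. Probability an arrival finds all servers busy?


a = λ/μ = 1.8009; ρ = a/4 = 0.4502
P₀ = 0.161472 (from M/M/c formula)
C(c,a) = [a^c/(c!(1−ρ))]·P₀ = [10.51803/(24·0.5498)]·0.161472
= 0.79714·0.161472 = 0.128716

Final: 0.128716


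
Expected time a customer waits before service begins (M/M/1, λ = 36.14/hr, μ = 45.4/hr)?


ρ = 36.14/45.4 = 0.7960
Wq = ρ/(μ−λ) = 0.7960/(45.4 − 36.14) = 0.7960/9.26 = 0.08596 hr

Final: 0.08596 hr


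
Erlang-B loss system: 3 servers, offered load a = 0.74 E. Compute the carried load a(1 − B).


B(3,0.74) = 0.032449 (Erlang-B)
Carried load = a(1 − B) = 0.74·(1 − 0.032449) = 0.74·0.967551 = 0.7160 E

Final: 0.7160 Erlangs


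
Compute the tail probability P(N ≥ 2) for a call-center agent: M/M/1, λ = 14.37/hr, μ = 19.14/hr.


ρ = 14.37/19.14 = 0.7508
P(N ≥ n) = ρ^n = 0.7508^2 = 0.563676

Final: 0.563676


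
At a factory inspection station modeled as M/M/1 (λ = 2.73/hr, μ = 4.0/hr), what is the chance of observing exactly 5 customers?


ρ = 2.73/4.0 = 0.6825
P_n = (1−ρ)·ρ^n = (1 − 0.6825)·0.6825^5 = 0.3175·0.148086 = 0.047017

Final: 0.047017


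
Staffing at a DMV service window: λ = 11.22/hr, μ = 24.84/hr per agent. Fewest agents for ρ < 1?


Stability requires cμ > λ ⇔ c > λ/μ.
λ/μ = 11.22/24.84 = 0.4517
Minimum integer c = ⌊0.4517⌋ + 1 = 1
Check: 1·24.84 = 24.84 > 11.22, while 0·24.84 = 0.00 ≤ 11.22

Final: 1 servers


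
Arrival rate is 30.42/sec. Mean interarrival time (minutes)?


Mean interarrival time = 1/λ = 1/30.42 second = 0.03287 second
In minutes: 0.03287 × 0.0166667 = 0.0005479 min

Final: 0.0005479 min


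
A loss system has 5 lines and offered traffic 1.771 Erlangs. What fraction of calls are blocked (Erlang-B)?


B(c,a) = (a^c/c!) / Σ_{k=0}^{c} a^k/k!
a^5/5! = 0.145182
Σ terms (k=0..5): 1.00000 + 1.77100 + 1.56822 + 0.92577 + 0.40989 + 0.14518 = 5.820061
B = 0.145182/5.820061 = 0.024945

Final: 0.024945


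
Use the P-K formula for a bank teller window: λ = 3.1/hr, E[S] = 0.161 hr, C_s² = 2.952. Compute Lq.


ρ = λ·E[S] = 3.1·0.161 = 0.4991
Lq = ρ²(1+C_s²)/(2(1−ρ)) = 0.2491·(1+2.952)/(2·0.5009)
= 0.2491·3.9520/1.0018 = 0.98268

Final: 0.98268


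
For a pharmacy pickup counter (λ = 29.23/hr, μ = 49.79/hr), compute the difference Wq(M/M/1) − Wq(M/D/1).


ρ = 29.23/49.79 = 0.5871
Wq(M/M/1) = ρ/(μ−λ) = 0.5871/20.56 = 0.02855 hr
Wq(M/D/1) = ρ/(2(μ−λ)) = 0.01428 hr
Savings = 0.02855 − 0.01428 = 0.01428 hr

Final: 0.01428 hr


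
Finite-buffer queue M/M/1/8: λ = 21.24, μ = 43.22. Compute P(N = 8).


ρ = λ/μ = 21.24/43.22 = 0.4914
P_K = (1−ρ)ρ^K/(1−ρ^(K+1)) = (0.5086·0.003402)/(1 − 0.001672)
= 0.001730/0.998328 = 0.001733

Final: 0.001733


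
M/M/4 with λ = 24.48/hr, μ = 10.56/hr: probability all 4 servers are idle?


a = λ/μ = 24.48/10.56 = 2.3182; ρ = a/c = 0.5795
Σ_{k=0}^{3} a^k/k! (terms k=0..3) = 1.00000 + 2.31818 + 2.68698 + 2.07631 = 8.08147
Tail: a^4/(4!(1−ρ)) = 28.87952/(24·0.4205) = 2.86193
P₀ = 1/(8.08147 + 2.86193) = 1/10.94341 = 0.091379

Final: 0.091379


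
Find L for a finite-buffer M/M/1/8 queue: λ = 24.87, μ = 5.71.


ρ = 24.87/5.71 = 4.3555
L = ρ[1 − (K+1)ρ^K + Kρ^(K+1)] / [(1−ρ)(1−ρ^(K+1))]
Numerator: 4.3555·(1 − 9·129514.208620 + 8·564101.290436) = 14578713.187322
Denominator: (-3.3555)·(-564100.290436) = 1892847.909763
L = 14578713.187322/1892847.909763 = 7.7020

Final: 7.7020


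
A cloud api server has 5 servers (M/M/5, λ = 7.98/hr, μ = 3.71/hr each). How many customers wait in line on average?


a = λ/μ = 2.1509; ρ = a/5 = 0.4302
P₀ = 0.115101
Lq = P₀·a^c·ρ / (c!·(1−ρ)²) = 0.115101·46.04102·0.4302/(120·0.32468)
= 0.05851

Final: 0.05851


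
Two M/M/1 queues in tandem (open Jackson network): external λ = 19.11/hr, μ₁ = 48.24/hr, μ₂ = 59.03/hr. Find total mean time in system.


Each node sees arrival rate λ = 19.11/hr (tandem ⇒ throughput preserved).
W₁ = 1/(μ₁−λ) = 1/(48.24−19.11) = 0.03433 hr
W₂ = 1/(μ₂−λ) = 1/(59.03−19.11) = 0.02505 hr
W_total = W₁ + W₂ = 0.03433 + 0.02505 = 0.05938 hr

Final: 0.05938 hr
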